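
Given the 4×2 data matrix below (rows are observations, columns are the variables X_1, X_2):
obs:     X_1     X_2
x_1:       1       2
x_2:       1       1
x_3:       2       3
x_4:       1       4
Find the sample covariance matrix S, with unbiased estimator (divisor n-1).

Step 1 — column means:
  mean(X_1) = (1 + 1 + 2 + 1) / 4 = 5/4 = 1.25
  mean(X_2) = (2 + 1 + 3 + 4) / 4 = 10/4 = 2.5

Step 2 — sample covariance S[i,j] = (1/(n-1)) · Σ_k (x_{k,i} - mean_i) · (x_{k,j} - mean_j), with n-1 = 3.
  S[X_1,X_1] = ((-0.25)·(-0.25) + (-0.25)·(-0.25) + (0.75)·(0.75) + (-0.25)·(-0.25)) / 3 = 0.75/3 = 0.25
  S[X_1,X_2] = ((-0.25)·(-0.5) + (-0.25)·(-1.5) + (0.75)·(0.5) + (-0.25)·(1.5)) / 3 = 0.5/3 = 0.1667
  S[X_2,X_2] = ((-0.5)·(-0.5) + (-1.5)·(-1.5) + (0.5)·(0.5) + (1.5)·(1.5)) / 3 = 5/3 = 1.6667

S is symmetric (S[j,i] = S[i,j]). Assembling:

S = [[0.25, 0.1667],
 [0.1667, 1.6667]]


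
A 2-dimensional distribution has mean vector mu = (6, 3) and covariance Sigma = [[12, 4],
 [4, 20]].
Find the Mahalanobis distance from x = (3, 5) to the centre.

Step 1 — centre the observation: (x - mu) = (-3, 2).

Step 2 — invert Sigma. det(Sigma) = 12·20 - (4)² = 224.
  Sigma^{-1} = (1/det) · [[d, -b], [-b, a]] = [[0.0893, -0.0179],
 [-0.0179, 0.0536]].

Step 3 — form the quadratic (x - mu)^T · Sigma^{-1} · (x - mu):
  Sigma^{-1} · (x - mu) = (-0.3036, 0.1607).
  (x - mu)^T · [Sigma^{-1} · (x - mu)] = (-3)·(-0.3036) + (2)·(0.1607) = 1.2321.

Step 4 — take square root: d = √(1.2321) ≈ 1.11.

d(x, mu) = √(1.2321) ≈ 1.11


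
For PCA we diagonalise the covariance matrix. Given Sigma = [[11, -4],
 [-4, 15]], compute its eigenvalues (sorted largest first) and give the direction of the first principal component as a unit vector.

Step 1 — characteristic polynomial of 2×2 Sigma:
  det(Sigma - λI) = λ² - trace · λ + det = 0.
  trace = 11 + 15 = 26, det = 11·15 - (-4)² = 149.
Step 2 — discriminant:
  Δ = trace² - 4·det = 676 - 596 = 80.
Step 3 — eigenvalues:
  λ = (trace ± √Δ)/2 = (26 ± 8.9443)/2,
  λ_1 = 17.4721,  λ_2 = 8.5279.

Step 4 — unit eigenvector for λ_1: solve (Sigma - λ_1 I)v = 0. First row:
  (11 - 17.4721)·v_x + (-4)·v_y = 0, i.e. (-6.4721)·v_x + (-4)·v_y = 0,
  so v ∝ (b, λ_1 - a) = (-4, 6.4721); multiply by -1 so the first entry is positive: u = (4, -6.4721).
  ||u|| = √((4)² + (-6.4721)²) = √(57.8885) ≈ 7.6085,
  v_1 = u/||u|| ≈ (0.5257, -0.8507) (||v_1|| = 1).

λ_1 = 17.4721,  λ_2 = 8.5279;  v_1 ≈ (0.5257, -0.8507)


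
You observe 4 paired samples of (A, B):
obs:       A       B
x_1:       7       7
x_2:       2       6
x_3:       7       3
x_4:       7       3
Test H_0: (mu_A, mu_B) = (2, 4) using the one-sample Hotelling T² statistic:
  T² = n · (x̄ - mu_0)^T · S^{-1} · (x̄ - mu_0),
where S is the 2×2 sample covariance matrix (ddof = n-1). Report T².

Step 1 — sample mean vector:
  mean(A) = (7 + 2 + 7 + 7) / 4 = 23/4 = 5.75
  mean(B) = (7 + 6 + 3 + 3) / 4 = 19/4 = 4.75
  x̄ = (5.75, 4.75),  deviation x̄ - mu_0 = (5.75, 4.75) - (2, 4) = (3.75, 0.75).

Step 2 — sample covariance matrix, S[i,j] = (1/(n-1)) · Σ_k (x_{k,i} - mean_i) · (x_{k,j} - mean_j), divisor n-1 = 3:
  S[A,A] = ((1.25)·(1.25) + (-3.75)·(-3.75) + (1.25)·(1.25) + (1.25)·(1.25)) / 3 = 18.75/3 = 6.25
  S[A,B] = ((1.25)·(2.25) + (-3.75)·(1.25) + (1.25)·(-1.75) + (1.25)·(-1.75)) / 3 = -6.25/3 = -2.0833
  S[B,B] = ((2.25)·(2.25) + (1.25)·(1.25) + (-1.75)·(-1.75) + (-1.75)·(-1.75)) / 3 = 12.75/3 = 4.25
  S = [[6.25, -2.0833],
 [-2.0833, 4.25]].

Step 3 — invert S. det(S) = 6.25·4.25 - (-2.0833)² = 22.2222.
  S^{-1} = (1/det) · [[d, -b], [-b, a]] = [[0.1912, 0.0937],
 [0.0938, 0.2812]].

Step 4 — quadratic form (x̄ - mu_0)^T · S^{-1} · (x̄ - mu_0):
  S^{-1} · (x̄ - mu_0) = (0.7875, 0.5625),
  (x̄ - mu_0)^T · [...] = (3.75)·(0.7875) + (0.75)·(0.5625) = 3.375.

Step 5 — scale by n: T² = 4 · 3.375 = 13.5.

T² ≈ 13.5


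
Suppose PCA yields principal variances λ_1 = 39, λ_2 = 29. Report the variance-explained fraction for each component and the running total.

Step 1 — total variance = trace(Sigma) = Σ λ_i = 39 + 29 = 68.

Step 2 — fraction explained by component i = λ_i / Σ λ:
  PC1: 39/68 = 0.5735
  PC2: 29/68 = 0.4265

Step 3 — cumulative fraction after k components = (λ_1 + ... + λ_k) / Σ λ:
  k = 1: 39/68 = 0.5735
  k = 2: (39 + 29)/68 = 68/68 = 1

Summary (fraction, with percent):

explained: PC1 0.5735 (57.35%), PC2 0.4265 (42.65%);  cumulative: 0.5735, 1


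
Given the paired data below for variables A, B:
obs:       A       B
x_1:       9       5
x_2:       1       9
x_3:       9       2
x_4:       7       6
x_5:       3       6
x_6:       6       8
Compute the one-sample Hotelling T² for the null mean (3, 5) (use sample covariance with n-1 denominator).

Step 1 — sample mean vector:
  mean(A) = (9 + 1 + 9 + 7 + 3 + 6) / 6 = 35/6 = 5.8333
  mean(B) = (5 + 9 + 2 + 6 + 6 + 8) / 6 = 36/6 = 6
  x̄ = (5.8333, 6),  deviation x̄ - mu_0 = (5.8333, 6) - (3, 5) = (2.8333, 1).

Step 2 — sample covariance matrix, S[i,j] = (1/(n-1)) · Σ_k (x_{k,i} - mean_i) · (x_{k,j} - mean_j), divisor n-1 = 5:
  S[A,A] = ((3.1667)·(3.1667) + (-4.8333)·(-4.8333) + (3.1667)·(3.1667) + (1.1667)·(1.1667) + (-2.8333)·(-2.8333) + (0.1667)·(0.1667)) / 5 = 52.8333/5 = 10.5667
  S[A,B] = ((3.1667)·(-1) + (-4.8333)·(3) + (3.1667)·(-4) + (1.1667)·(0) + (-2.8333)·(0) + (0.1667)·(2)) / 5 = -30/5 = -6
  S[B,B] = ((-1)·(-1) + (3)·(3) + (-4)·(-4) + (0)·(0) + (0)·(0) + (2)·(2)) / 5 = 30/5 = 6
  S = [[10.5667, -6],
 [-6, 6]].

Step 3 — invert S. det(S) = 10.5667·6 - (-6)² = 27.4.
  S^{-1} = (1/det) · [[d, -b], [-b, a]] = [[0.219, 0.219],
 [0.219, 0.3856]].

Step 4 — quadratic form (x̄ - mu_0)^T · S^{-1} · (x̄ - mu_0):
  S^{-1} · (x̄ - mu_0) = (0.8394, 1.0061),
  (x̄ - mu_0)^T · [...] = (2.8333)·(0.8394) + (1)·(1.0061) = 3.3844.

Step 5 — scale by n: T² = 6 · 3.3844 = 20.3066.

T² ≈ 20.3066


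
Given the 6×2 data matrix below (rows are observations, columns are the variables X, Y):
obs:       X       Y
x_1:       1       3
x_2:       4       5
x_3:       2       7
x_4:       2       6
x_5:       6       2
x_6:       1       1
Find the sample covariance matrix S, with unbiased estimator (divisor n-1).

Step 1 — column means:
  mean(X) = (1 + 4 + 2 + 2 + 6 + 1) / 6 = 16/6 = 2.6667
  mean(Y) = (3 + 5 + 7 + 6 + 2 + 1) / 6 = 24/6 = 4

Step 2 — sample covariance S[i,j] = (1/(n-1)) · Σ_k (x_{k,i} - mean_i) · (x_{k,j} - mean_j), with n-1 = 5.
  S[X,X] = ((-1.6667)·(-1.6667) + (1.3333)·(1.3333) + (-0.6667)·(-0.6667) + (-0.6667)·(-0.6667) + (3.3333)·(3.3333) + (-1.6667)·(-1.6667)) / 5 = 19.3333/5 = 3.8667
  S[X,Y] = ((-1.6667)·(-1) + (1.3333)·(1) + (-0.6667)·(3) + (-0.6667)·(2) + (3.3333)·(-2) + (-1.6667)·(-3)) / 5 = -2/5 = -0.4
  S[Y,Y] = ((-1)·(-1) + (1)·(1) + (3)·(3) + (2)·(2) + (-2)·(-2) + (-3)·(-3)) / 5 = 28/5 = 5.6

S is symmetric (S[j,i] = S[i,j]). Assembling:

S = [[3.8667, -0.4],
 [-0.4, 5.6]]


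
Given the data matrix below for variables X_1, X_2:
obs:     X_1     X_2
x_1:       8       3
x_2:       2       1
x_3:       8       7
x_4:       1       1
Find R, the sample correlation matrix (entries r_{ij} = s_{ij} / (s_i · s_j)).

Step 1 — column means:
  mean(X_1) = (8 + 2 + 8 + 1) / 4 = 19/4 = 4.75
  mean(X_2) = (3 + 1 + 7 + 1) / 4 = 12/4 = 3

Step 2 — sample variances and covariances s[i,j] = (1/(n-1)) · Σ_k (x_{k,i} - mean_i) · (x_{k,j} - mean_j), with n-1 = 3:
  s[X_1,X_1] = ((3.25)·(3.25) + (-2.75)·(-2.75) + (3.25)·(3.25) + (-3.75)·(-3.75)) / 3 = 42.75/3 = 14.25
  s[X_1,X_2] = ((3.25)·(0) + (-2.75)·(-2) + (3.25)·(4) + (-3.75)·(-2)) / 3 = 26/3 = 8.6667
  s[X_2,X_2] = ((0)·(0) + (-2)·(-2) + (4)·(4) + (-2)·(-2)) / 3 = 24/3 = 8
  Sample standard deviations s_i = √(s[i,i]):
  s(X_1) = √(14.25) = 3.7749
  s(X_2) = √(8) = 2.8284

Step 3 — r_{ij} = s_{ij} / (s_i · s_j):
  r[X_1,X_1] = 1 (diagonal).
  r[X_1,X_2] = 8.6667 / (3.7749 · 2.8284) = 8.6667 / 10.6771 = 0.8117
  r[X_2,X_2] = 1 (diagonal).

R is symmetric with unit diagonal. Assembling:

R = [[1, 0.8117],
 [0.8117, 1]]


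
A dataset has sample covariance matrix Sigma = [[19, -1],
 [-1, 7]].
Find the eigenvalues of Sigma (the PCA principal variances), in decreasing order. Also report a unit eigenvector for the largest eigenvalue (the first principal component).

Step 1 — characteristic polynomial of 2×2 Sigma:
  det(Sigma - λI) = λ² - trace · λ + det = 0.
  trace = 19 + 7 = 26, det = 19·7 - (-1)² = 132.
Step 2 — discriminant:
  Δ = trace² - 4·det = 676 - 528 = 148.
Step 3 — eigenvalues:
  λ = (trace ± √Δ)/2 = (26 ± 12.1655)/2,
  λ_1 = 19.0828,  λ_2 = 6.9172.

Step 4 — unit eigenvector for λ_1: solve (Sigma - λ_1 I)v = 0. First row:
  (19 - 19.0828)·v_x + (-1)·v_y = 0, i.e. (-0.0828)·v_x + (-1)·v_y = 0,
  so v ∝ (b, λ_1 - a) = (-1, 0.0828); multiply by -1 so the first entry is positive: u = (1, -0.0828).
  ||u|| = √((1)² + (-0.0828)²) = √(1.0068) ≈ 1.0034,
  v_1 = u/||u|| ≈ (0.9966, -0.0825) (||v_1|| = 1).

λ_1 = 19.0828,  λ_2 = 6.9172;  v_1 ≈ (0.9966, -0.0825)


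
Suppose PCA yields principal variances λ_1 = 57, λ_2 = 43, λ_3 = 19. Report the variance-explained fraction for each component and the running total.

Step 1 — total variance = trace(Sigma) = Σ λ_i = 57 + 43 + 19 = 119.

Step 2 — fraction explained by component i = λ_i / Σ λ:
  PC1: 57/119 = 0.479
  PC2: 43/119 = 0.3613
  PC3: 19/119 = 0.1597

Step 3 — cumulative fraction after k components = (λ_1 + ... + λ_k) / Σ λ:
  k = 1: 57/119 = 0.479
  k = 2: (57 + 43)/119 = 100/119 = 0.8403
  k = 3: (57 + 43 + 19)/119 = 119/119 = 1

Summary (fraction, with percent):

explained: PC1 0.479 (47.9%), PC2 0.3613 (36.13%), PC3 0.1597 (15.97%);  cumulative: 0.479, 0.8403, 1


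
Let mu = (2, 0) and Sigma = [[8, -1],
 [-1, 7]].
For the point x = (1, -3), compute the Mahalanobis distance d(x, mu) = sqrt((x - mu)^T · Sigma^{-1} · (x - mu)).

Step 1 — centre the observation: (x - mu) = (-1, -3).

Step 2 — invert Sigma. det(Sigma) = 8·7 - (-1)² = 55.
  Sigma^{-1} = (1/det) · [[d, -b], [-b, a]] = [[0.1273, 0.0182],
 [0.0182, 0.1455]].

Step 3 — form the quadratic (x - mu)^T · Sigma^{-1} · (x - mu):
  Sigma^{-1} · (x - mu) = (-0.1818, -0.4545).
  (x - mu)^T · [Sigma^{-1} · (x - mu)] = (-1)·(-0.1818) + (-3)·(-0.4545) = 1.5455.

Step 4 — take square root: d = √(1.5455) ≈ 1.2432.

d(x, mu) = √(1.5455) ≈ 1.2432


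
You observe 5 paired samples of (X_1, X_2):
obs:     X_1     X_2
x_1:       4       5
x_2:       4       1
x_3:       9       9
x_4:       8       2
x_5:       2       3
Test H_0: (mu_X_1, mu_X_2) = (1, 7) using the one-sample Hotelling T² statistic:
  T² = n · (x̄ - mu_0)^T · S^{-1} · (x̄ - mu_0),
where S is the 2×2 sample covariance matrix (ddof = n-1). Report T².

Step 1 — sample mean vector:
  mean(X_1) = (4 + 4 + 9 + 8 + 2) / 5 = 27/5 = 5.4
  mean(X_2) = (5 + 1 + 9 + 2 + 3) / 5 = 20/5 = 4
  x̄ = (5.4, 4),  deviation x̄ - mu_0 = (5.4, 4) - (1, 7) = (4.4, -3).

Step 2 — sample covariance matrix, S[i,j] = (1/(n-1)) · Σ_k (x_{k,i} - mean_i) · (x_{k,j} - mean_j), divisor n-1 = 4:
  S[X_1,X_1] = ((-1.4)·(-1.4) + (-1.4)·(-1.4) + (3.6)·(3.6) + (2.6)·(2.6) + (-3.4)·(-3.4)) / 4 = 35.2/4 = 8.8
  S[X_1,X_2] = ((-1.4)·(1) + (-1.4)·(-3) + (3.6)·(5) + (2.6)·(-2) + (-3.4)·(-1)) / 4 = 19/4 = 4.75
  S[X_2,X_2] = ((1)·(1) + (-3)·(-3) + (5)·(5) + (-2)·(-2) + (-1)·(-1)) / 4 = 40/4 = 10
  S = [[8.8, 4.75],
 [4.75, 10]].

Step 3 — invert S. det(S) = 8.8·10 - (4.75)² = 65.4375.
  S^{-1} = (1/det) · [[d, -b], [-b, a]] = [[0.1528, -0.0726],
 [-0.0726, 0.1345]].

Step 4 — quadratic form (x̄ - mu_0)^T · S^{-1} · (x̄ - mu_0):
  S^{-1} · (x̄ - mu_0) = (0.8902, -0.7228),
  (x̄ - mu_0)^T · [...] = (4.4)·(0.8902) + (-3)·(-0.7228) = 6.0852.

Step 5 — scale by n: T² = 5 · 6.0852 = 30.426.

T² ≈ 30.426


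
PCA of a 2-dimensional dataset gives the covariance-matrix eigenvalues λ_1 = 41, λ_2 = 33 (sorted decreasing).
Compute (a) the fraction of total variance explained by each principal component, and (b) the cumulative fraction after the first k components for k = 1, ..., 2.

Step 1 — total variance = trace(Sigma) = Σ λ_i = 41 + 33 = 74.

Step 2 — fraction explained by component i = λ_i / Σ λ:
  PC1: 41/74 = 0.5541
  PC2: 33/74 = 0.4459

Step 3 — cumulative fraction after k components = (λ_1 + ... + λ_k) / Σ λ:
  k = 1: 41/74 = 0.5541
  k = 2: (41 + 33)/74 = 74/74 = 1

Summary (fraction, with percent):

explained: PC1 0.5541 (55.41%), PC2 0.4459 (44.59%);  cumulative: 0.5541, 1


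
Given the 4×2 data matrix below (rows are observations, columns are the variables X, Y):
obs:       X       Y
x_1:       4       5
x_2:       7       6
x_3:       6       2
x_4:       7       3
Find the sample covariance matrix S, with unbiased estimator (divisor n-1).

Step 1 — column means:
  mean(X) = (4 + 7 + 6 + 7) / 4 = 24/4 = 6
  mean(Y) = (5 + 6 + 2 + 3) / 4 = 16/4 = 4

Step 2 — sample covariance S[i,j] = (1/(n-1)) · Σ_k (x_{k,i} - mean_i) · (x_{k,j} - mean_j), with n-1 = 3.
  S[X,X] = ((-2)·(-2) + (1)·(1) + (0)·(0) + (1)·(1)) / 3 = 6/3 = 2
  S[X,Y] = ((-2)·(1) + (1)·(2) + (0)·(-2) + (1)·(-1)) / 3 = -1/3 = -0.3333
  S[Y,Y] = ((1)·(1) + (2)·(2) + (-2)·(-2) + (-1)·(-1)) / 3 = 10/3 = 3.3333

S is symmetric (S[j,i] = S[i,j]). Assembling:

S = [[2, -0.3333],
 [-0.3333, 3.3333]]


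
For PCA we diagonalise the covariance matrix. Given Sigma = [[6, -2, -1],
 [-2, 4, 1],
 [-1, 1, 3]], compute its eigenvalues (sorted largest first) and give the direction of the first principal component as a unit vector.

Step 1 — characteristic polynomial p(λ) = det(λI - Sigma) = λ³ - tr·λ² + c_1·λ - det, where tr = trace, c_1 = sum of the principal 2×2 minors, det = det(Sigma):
  tr = 6 + 4 + 3 = 13,
  c_1 = (6·4 - (-2)²) + (6·3 - (-1)²) + (4·3 - (1)²) = 20 + 17 + 11 = 48,
  det = 6·(4·3 - (1)²) - (-2)·((-2)·3 - (1)·(-1)) + (-1)·((-2)·(1) - 4·(-1)) = 6·(11) - (-2)·(-5) + (-1)·(2) = 54.
  So p(λ) = λ³ - 13λ² + 48λ - 54.
Step 2 — look for an integer root (rational root theorem: any rational root is an integer divisor of 54). Testing λ = 3:
  p(3) = 27 - 117 + 144 - 54 = 0  ✓
  Dividing out (λ - 3): p(λ) = (λ - 3)(λ² - 10λ + 18).
Step 3 — remaining eigenvalues from the quadratic λ² - 10λ + 18 = 0:
  Δ = 10² - 4·18 = 100 - 72 = 28,  λ = (10 ± √28)/2 = (10 ± 5.2915)/2 ≈ 7.6458 or 2.3542.
  Sorted: λ_1 = 7.6458,  λ_2 = 3,  λ_3 = 2.3542  (check: sum = 13 = tr ✓).

Step 4 — unit eigenvector for λ_1 ≈ 7.6458: v spans the null space of (Sigma - λ_1 I), whose rows are
  r_1 = (-1.6458, -2, -1),  r_2 = (-2, -3.6458, 1),  r_3 = (-1, 1, -4.6458).
  v is orthogonal to every row, so take v ∝ r_1 × r_2 = ((-2)·(1) - (-1)·(-3.6458), (-1)·(-2) - (-1.6458)·(1), (-1.6458)·(-3.6458) - (-2)·(-2)) ≈ (-5.6458, 3.6458, 2).
  Rescale (multiply by -1 so the first nonzero entry is positive): u = (5.6458, -3.6458, -2).
  ||u|| = √((5.6458)² + (-3.6458)² + (-2)²) = √(49.166) ≈ 7.0118,  v_1 = u/||u|| ≈ (0.8052, -0.5199, -0.2852) (||v_1|| = 1).

λ_1 = 7.6458,  λ_2 = 3,  λ_3 = 2.3542;  v_1 ≈ (0.8052, -0.5199, -0.2852)


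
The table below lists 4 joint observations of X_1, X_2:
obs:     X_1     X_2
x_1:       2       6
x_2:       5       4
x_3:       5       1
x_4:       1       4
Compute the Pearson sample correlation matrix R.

Step 1 — column means:
  mean(X_1) = (2 + 5 + 5 + 1) / 4 = 13/4 = 3.25
  mean(X_2) = (6 + 4 + 1 + 4) / 4 = 15/4 = 3.75

Step 2 — sample variances and covariances s[i,j] = (1/(n-1)) · Σ_k (x_{k,i} - mean_i) · (x_{k,j} - mean_j), with n-1 = 3:
  s[X_1,X_1] = ((-1.25)·(-1.25) + (1.75)·(1.75) + (1.75)·(1.75) + (-2.25)·(-2.25)) / 3 = 12.75/3 = 4.25
  s[X_1,X_2] = ((-1.25)·(2.25) + (1.75)·(0.25) + (1.75)·(-2.75) + (-2.25)·(0.25)) / 3 = -7.75/3 = -2.5833
  s[X_2,X_2] = ((2.25)·(2.25) + (0.25)·(0.25) + (-2.75)·(-2.75) + (0.25)·(0.25)) / 3 = 12.75/3 = 4.25
  Sample standard deviations s_i = √(s[i,i]):
  s(X_1) = √(4.25) = 2.0616
  s(X_2) = √(4.25) = 2.0616

Step 3 — r_{ij} = s_{ij} / (s_i · s_j):
  r[X_1,X_1] = 1 (diagonal).
  r[X_1,X_2] = -2.5833 / (2.0616 · 2.0616) = -2.5833 / 4.25 = -0.6078
  r[X_2,X_2] = 1 (diagonal).

R is symmetric with unit diagonal. Assembling:

R = [[1, -0.6078],
 [-0.6078, 1]]


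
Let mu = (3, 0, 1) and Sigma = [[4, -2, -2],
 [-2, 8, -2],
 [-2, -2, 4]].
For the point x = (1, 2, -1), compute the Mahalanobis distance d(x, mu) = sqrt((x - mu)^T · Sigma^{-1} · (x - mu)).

Step 1 — centre the observation: (x - mu) = (-2, 2, -2).

Step 2 — invert Sigma (cofactor / det for 3×3, or solve directly):
  Sigma^{-1} = [[0.5833, 0.25, 0.4167],
 [0.25, 0.25, 0.25],
 [0.4167, 0.25, 0.5833]].

Step 3 — form the quadratic (x - mu)^T · Sigma^{-1} · (x - mu):
  Sigma^{-1} · (x - mu) = (-1.5, -0.5, -1.5).
  (x - mu)^T · [Sigma^{-1} · (x - mu)] = (-2)·(-1.5) + (2)·(-0.5) + (-2)·(-1.5) = 5.

Step 4 — take square root: d = √(5) ≈ 2.2361.

d(x, mu) = √(5) ≈ 2.2361


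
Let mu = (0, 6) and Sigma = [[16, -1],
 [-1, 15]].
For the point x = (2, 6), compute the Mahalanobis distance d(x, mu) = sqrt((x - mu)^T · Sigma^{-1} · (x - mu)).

Step 1 — centre the observation: (x - mu) = (2, 0).

Step 2 — invert Sigma. det(Sigma) = 16·15 - (-1)² = 239.
  Sigma^{-1} = (1/det) · [[d, -b], [-b, a]] = [[0.0628, 0.0042],
 [0.0042, 0.0669]].

Step 3 — form the quadratic (x - mu)^T · Sigma^{-1} · (x - mu):
  Sigma^{-1} · (x - mu) = (0.1255, 0.0084).
  (x - mu)^T · [Sigma^{-1} · (x - mu)] = (2)·(0.1255) + (0)·(0.0084) = 0.251.

Step 4 — take square root: d = √(0.251) ≈ 0.501.

d(x, mu) = √(0.251) ≈ 0.501


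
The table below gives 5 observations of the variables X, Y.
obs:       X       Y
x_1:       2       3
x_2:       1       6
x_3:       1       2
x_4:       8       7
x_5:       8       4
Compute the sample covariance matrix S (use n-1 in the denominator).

Step 1 — column means:
  mean(X) = (2 + 1 + 1 + 8 + 8) / 5 = 20/5 = 4
  mean(Y) = (3 + 6 + 2 + 7 + 4) / 5 = 22/5 = 4.4

Step 2 — sample covariance S[i,j] = (1/(n-1)) · Σ_k (x_{k,i} - mean_i) · (x_{k,j} - mean_j), with n-1 = 4.
  S[X,X] = ((-2)·(-2) + (-3)·(-3) + (-3)·(-3) + (4)·(4) + (4)·(4)) / 4 = 54/4 = 13.5
  S[X,Y] = ((-2)·(-1.4) + (-3)·(1.6) + (-3)·(-2.4) + (4)·(2.6) + (4)·(-0.4)) / 4 = 14/4 = 3.5
  S[Y,Y] = ((-1.4)·(-1.4) + (1.6)·(1.6) + (-2.4)·(-2.4) + (2.6)·(2.6) + (-0.4)·(-0.4)) / 4 = 17.2/4 = 4.3

S is symmetric (S[j,i] = S[i,j]). Assembling:

S = [[13.5, 3.5],
 [3.5, 4.3]]


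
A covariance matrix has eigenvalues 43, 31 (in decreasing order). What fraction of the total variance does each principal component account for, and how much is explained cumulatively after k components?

Step 1 — total variance = trace(Sigma) = Σ λ_i = 43 + 31 = 74.

Step 2 — fraction explained by component i = λ_i / Σ λ:
  PC1: 43/74 = 0.5811
  PC2: 31/74 = 0.4189

Step 3 — cumulative fraction after k components = (λ_1 + ... + λ_k) / Σ λ:
  k = 1: 43/74 = 0.5811
  k = 2: (43 + 31)/74 = 74/74 = 1

Summary (fraction, with percent):

explained: PC1 0.5811 (58.11%), PC2 0.4189 (41.89%);  cumulative: 0.5811, 1


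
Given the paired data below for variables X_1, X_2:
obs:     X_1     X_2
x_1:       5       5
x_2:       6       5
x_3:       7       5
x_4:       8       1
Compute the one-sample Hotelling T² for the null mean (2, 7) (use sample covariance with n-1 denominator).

Step 1 — sample mean vector:
  mean(X_1) = (5 + 6 + 7 + 8) / 4 = 26/4 = 6.5
  mean(X_2) = (5 + 5 + 5 + 1) / 4 = 16/4 = 4
  x̄ = (6.5, 4),  deviation x̄ - mu_0 = (6.5, 4) - (2, 7) = (4.5, -3).

Step 2 — sample covariance matrix, S[i,j] = (1/(n-1)) · Σ_k (x_{k,i} - mean_i) · (x_{k,j} - mean_j), divisor n-1 = 3:
  S[X_1,X_1] = ((-1.5)·(-1.5) + (-0.5)·(-0.5) + (0.5)·(0.5) + (1.5)·(1.5)) / 3 = 5/3 = 1.6667
  S[X_1,X_2] = ((-1.5)·(1) + (-0.5)·(1) + (0.5)·(1) + (1.5)·(-3)) / 3 = -6/3 = -2
  S[X_2,X_2] = ((1)·(1) + (1)·(1) + (1)·(1) + (-3)·(-3)) / 3 = 12/3 = 4
  S = [[1.6667, -2],
 [-2, 4]].

Step 3 — invert S. det(S) = 1.6667·4 - (-2)² = 2.6667.
  S^{-1} = (1/det) · [[d, -b], [-b, a]] = [[1.5, 0.75],
 [0.75, 0.625]].

Step 4 — quadratic form (x̄ - mu_0)^T · S^{-1} · (x̄ - mu_0):
  S^{-1} · (x̄ - mu_0) = (4.5, 1.5),
  (x̄ - mu_0)^T · [...] = (4.5)·(4.5) + (-3)·(1.5) = 15.75.

Step 5 — scale by n: T² = 4 · 15.75 = 63.

T² ≈ 63


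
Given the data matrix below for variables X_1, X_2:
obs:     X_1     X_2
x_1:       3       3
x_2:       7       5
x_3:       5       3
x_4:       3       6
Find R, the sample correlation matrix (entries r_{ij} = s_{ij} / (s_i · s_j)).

Step 1 — column means:
  mean(X_1) = (3 + 7 + 5 + 3) / 4 = 18/4 = 4.5
  mean(X_2) = (3 + 5 + 3 + 6) / 4 = 17/4 = 4.25

Step 2 — sample variances and covariances s[i,j] = (1/(n-1)) · Σ_k (x_{k,i} - mean_i) · (x_{k,j} - mean_j), with n-1 = 3:
  s[X_1,X_1] = ((-1.5)·(-1.5) + (2.5)·(2.5) + (0.5)·(0.5) + (-1.5)·(-1.5)) / 3 = 11/3 = 3.6667
  s[X_1,X_2] = ((-1.5)·(-1.25) + (2.5)·(0.75) + (0.5)·(-1.25) + (-1.5)·(1.75)) / 3 = 0.5/3 = 0.1667
  s[X_2,X_2] = ((-1.25)·(-1.25) + (0.75)·(0.75) + (-1.25)·(-1.25) + (1.75)·(1.75)) / 3 = 6.75/3 = 2.25
  Sample standard deviations s_i = √(s[i,i]):
  s(X_1) = √(3.6667) = 1.9149
  s(X_2) = √(2.25) = 1.5

Step 3 — r_{ij} = s_{ij} / (s_i · s_j):
  r[X_1,X_1] = 1 (diagonal).
  r[X_1,X_2] = 0.1667 / (1.9149 · 1.5) = 0.1667 / 2.8723 = 0.058
  r[X_2,X_2] = 1 (diagonal).

R is symmetric with unit diagonal. Assembling:

R = [[1, 0.058],
 [0.058, 1]]


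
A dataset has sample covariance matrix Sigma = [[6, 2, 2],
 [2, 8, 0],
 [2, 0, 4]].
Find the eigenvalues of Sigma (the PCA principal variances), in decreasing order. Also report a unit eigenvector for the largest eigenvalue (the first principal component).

Step 1 — characteristic polynomial p(λ) = det(λI - Sigma) = λ³ - tr·λ² + c_1·λ - det, where tr = trace, c_1 = sum of the principal 2×2 minors, det = det(Sigma):
  tr = 6 + 8 + 4 = 18,
  c_1 = (6·8 - (2)²) + (6·4 - (2)²) + (8·4 - (0)²) = 44 + 20 + 32 = 96,
  det = 6·(8·4 - (0)²) - (2)·((2)·4 - (0)·(2)) + (2)·((2)·(0) - 8·(2)) = 6·(32) - (2)·(8) + (2)·(-16) = 144.
  So p(λ) = λ³ - 18λ² + 96λ - 144.
Step 2 — look for an integer root (rational root theorem: any rational root is an integer divisor of 144). Testing λ = 6:
  p(6) = 216 - 648 + 576 - 144 = 0  ✓
  Dividing out (λ - 6): p(λ) = (λ - 6)(λ² - 12λ + 24).
Step 3 — remaining eigenvalues from the quadratic λ² - 12λ + 24 = 0:
  Δ = 12² - 4·24 = 144 - 96 = 48,  λ = (12 ± √48)/2 = (12 ± 6.9282)/2 ≈ 9.4641 or 2.5359.
  Sorted: λ_1 = 9.4641,  λ_2 = 6,  λ_3 = 2.5359  (check: sum = 18 = tr ✓).

Step 4 — unit eigenvector for λ_1 ≈ 9.4641: v spans the null space of (Sigma - λ_1 I), whose rows are
  r_1 = (-3.4641, 2, 2),  r_2 = (2, -1.4641, 0),  r_3 = (2, 0, -5.4641).
  v is orthogonal to every row, so take v ∝ r_1 × r_2 = ((2)·(0) - (2)·(-1.4641), (2)·(2) - (-3.4641)·(0), (-3.4641)·(-1.4641) - (2)·(2)) ≈ (2.9282, 4, 1.0718).
  Let u = (2.9282, 4, 1.0718).
  ||u|| = √((2.9282)² + (4)² + (1.0718)²) = √(25.7231) ≈ 5.0718,  v_1 = u/||u|| ≈ (0.5774, 0.7887, 0.2113) (||v_1|| = 1).

λ_1 = 9.4641,  λ_2 = 6,  λ_3 = 2.5359;  v_1 ≈ (0.5774, 0.7887, 0.2113)


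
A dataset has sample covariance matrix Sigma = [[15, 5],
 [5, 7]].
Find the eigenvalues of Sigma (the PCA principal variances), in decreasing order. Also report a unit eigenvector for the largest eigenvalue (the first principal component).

Step 1 — characteristic polynomial of 2×2 Sigma:
  det(Sigma - λI) = λ² - trace · λ + det = 0.
  trace = 15 + 7 = 22, det = 15·7 - (5)² = 80.
Step 2 — discriminant:
  Δ = trace² - 4·det = 484 - 320 = 164.
Step 3 — eigenvalues:
  λ = (trace ± √Δ)/2 = (22 ± 12.8062)/2,
  λ_1 = 17.4031,  λ_2 = 4.5969.

Step 4 — unit eigenvector for λ_1: solve (Sigma - λ_1 I)v = 0. First row:
  (15 - 17.4031)·v_x + (5)·v_y = 0, i.e. (-2.4031)·v_x + (5)·v_y = 0,
  so v ∝ (b, λ_1 - a) = (5, 2.4031) = u.
  ||u|| = √((5)² + (2.4031)²) = √(30.775) ≈ 5.5475,
  v_1 = u/||u|| ≈ (0.9013, 0.4332) (||v_1|| = 1).

λ_1 = 17.4031,  λ_2 = 4.5969;  v_1 ≈ (0.9013, 0.4332)


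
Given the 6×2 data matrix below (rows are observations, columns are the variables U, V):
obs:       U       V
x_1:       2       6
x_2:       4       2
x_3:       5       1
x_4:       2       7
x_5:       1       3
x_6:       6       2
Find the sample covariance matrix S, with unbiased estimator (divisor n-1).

Step 1 — column means:
  mean(U) = (2 + 4 + 5 + 2 + 1 + 6) / 6 = 20/6 = 3.3333
  mean(V) = (6 + 2 + 1 + 7 + 3 + 2) / 6 = 21/6 = 3.5

Step 2 — sample covariance S[i,j] = (1/(n-1)) · Σ_k (x_{k,i} - mean_i) · (x_{k,j} - mean_j), with n-1 = 5.
  S[U,U] = ((-1.3333)·(-1.3333) + (0.6667)·(0.6667) + (1.6667)·(1.6667) + (-1.3333)·(-1.3333) + (-2.3333)·(-2.3333) + (2.6667)·(2.6667)) / 5 = 19.3333/5 = 3.8667
  S[U,V] = ((-1.3333)·(2.5) + (0.6667)·(-1.5) + (1.6667)·(-2.5) + (-1.3333)·(3.5) + (-2.3333)·(-0.5) + (2.6667)·(-1.5)) / 5 = -16/5 = -3.2
  S[V,V] = ((2.5)·(2.5) + (-1.5)·(-1.5) + (-2.5)·(-2.5) + (3.5)·(3.5) + (-0.5)·(-0.5) + (-1.5)·(-1.5)) / 5 = 29.5/5 = 5.9

S is symmetric (S[j,i] = S[i,j]). Assembling:

S = [[3.8667, -3.2],
 [-3.2, 5.9]]


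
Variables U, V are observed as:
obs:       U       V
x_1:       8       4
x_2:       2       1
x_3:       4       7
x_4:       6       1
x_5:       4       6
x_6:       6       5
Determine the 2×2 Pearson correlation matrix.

Step 1 — column means:
  mean(U) = (8 + 2 + 4 + 6 + 4 + 6) / 6 = 30/6 = 5
  mean(V) = (4 + 1 + 7 + 1 + 6 + 5) / 6 = 24/6 = 4

Step 2 — sample variances and covariances s[i,j] = (1/(n-1)) · Σ_k (x_{k,i} - mean_i) · (x_{k,j} - mean_j), with n-1 = 5:
  s[U,U] = ((3)·(3) + (-3)·(-3) + (-1)·(-1) + (1)·(1) + (-1)·(-1) + (1)·(1)) / 5 = 22/5 = 4.4
  s[U,V] = ((3)·(0) + (-3)·(-3) + (-1)·(3) + (1)·(-3) + (-1)·(2) + (1)·(1)) / 5 = 2/5 = 0.4
  s[V,V] = ((0)·(0) + (-3)·(-3) + (3)·(3) + (-3)·(-3) + (2)·(2) + (1)·(1)) / 5 = 32/5 = 6.4
  Sample standard deviations s_i = √(s[i,i]):
  s(U) = √(4.4) = 2.0976
  s(V) = √(6.4) = 2.5298

Step 3 — r_{ij} = s_{ij} / (s_i · s_j):
  r[U,U] = 1 (diagonal).
  r[U,V] = 0.4 / (2.0976 · 2.5298) = 0.4 / 5.3066 = 0.0754
  r[V,V] = 1 (diagonal).

R is symmetric with unit diagonal. Assembling:

R = [[1, 0.0754],
 [0.0754, 1]]


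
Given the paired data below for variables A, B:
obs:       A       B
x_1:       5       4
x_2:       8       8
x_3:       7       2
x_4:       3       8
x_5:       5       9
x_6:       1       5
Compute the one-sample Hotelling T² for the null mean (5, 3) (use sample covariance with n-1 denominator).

Step 1 — sample mean vector:
  mean(A) = (5 + 8 + 7 + 3 + 5 + 1) / 6 = 29/6 = 4.8333
  mean(B) = (4 + 8 + 2 + 8 + 9 + 5) / 6 = 36/6 = 6
  x̄ = (4.8333, 6),  deviation x̄ - mu_0 = (4.8333, 6) - (5, 3) = (-0.1667, 3).

Step 2 — sample covariance matrix, S[i,j] = (1/(n-1)) · Σ_k (x_{k,i} - mean_i) · (x_{k,j} - mean_j), divisor n-1 = 5:
  S[A,A] = ((0.1667)·(0.1667) + (3.1667)·(3.1667) + (2.1667)·(2.1667) + (-1.8333)·(-1.8333) + (0.1667)·(0.1667) + (-3.8333)·(-3.8333)) / 5 = 32.8333/5 = 6.5667
  S[A,B] = ((0.1667)·(-2) + (3.1667)·(2) + (2.1667)·(-4) + (-1.8333)·(2) + (0.1667)·(3) + (-3.8333)·(-1)) / 5 = -2/5 = -0.4
  S[B,B] = ((-2)·(-2) + (2)·(2) + (-4)·(-4) + (2)·(2) + (3)·(3) + (-1)·(-1)) / 5 = 38/5 = 7.6
  S = [[6.5667, -0.4],
 [-0.4, 7.6]].

Step 3 — invert S. det(S) = 6.5667·7.6 - (-0.4)² = 49.7467.
  S^{-1} = (1/det) · [[d, -b], [-b, a]] = [[0.1528, 0.008],
 [0.008, 0.132]].

Step 4 — quadratic form (x̄ - mu_0)^T · S^{-1} · (x̄ - mu_0):
  S^{-1} · (x̄ - mu_0) = (-0.0013, 0.3947),
  (x̄ - mu_0)^T · [...] = (-0.1667)·(-0.0013) + (3)·(0.3947) = 1.1842.

Step 5 — scale by n: T² = 6 · 1.1842 = 7.1053.

T² ≈ 7.1053


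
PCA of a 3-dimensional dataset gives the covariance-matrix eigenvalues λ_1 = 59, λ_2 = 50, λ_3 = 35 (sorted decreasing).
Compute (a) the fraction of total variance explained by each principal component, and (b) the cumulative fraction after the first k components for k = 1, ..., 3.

Step 1 — total variance = trace(Sigma) = Σ λ_i = 59 + 50 + 35 = 144.

Step 2 — fraction explained by component i = λ_i / Σ λ:
  PC1: 59/144 = 0.4097
  PC2: 50/144 = 0.3472
  PC3: 35/144 = 0.2431

Step 3 — cumulative fraction after k components = (λ_1 + ... + λ_k) / Σ λ:
  k = 1: 59/144 = 0.4097
  k = 2: (59 + 50)/144 = 109/144 = 0.7569
  k = 3: (59 + 50 + 35)/144 = 144/144 = 1

Summary (fraction, with percent):

explained: PC1 0.4097 (40.97%), PC2 0.3472 (34.72%), PC3 0.2431 (24.31%);  cumulative: 0.4097, 0.7569, 1


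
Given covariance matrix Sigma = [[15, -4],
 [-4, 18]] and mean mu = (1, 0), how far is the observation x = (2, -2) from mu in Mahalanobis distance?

Step 1 — centre the observation: (x - mu) = (1, -2).

Step 2 — invert Sigma. det(Sigma) = 15·18 - (-4)² = 254.
  Sigma^{-1} = (1/det) · [[d, -b], [-b, a]] = [[0.0709, 0.0157],
 [0.0157, 0.0591]].

Step 3 — form the quadratic (x - mu)^T · Sigma^{-1} · (x - mu):
  Sigma^{-1} · (x - mu) = (0.0394, -0.1024).
  (x - mu)^T · [Sigma^{-1} · (x - mu)] = (1)·(0.0394) + (-2)·(-0.1024) = 0.2441.

Step 4 — take square root: d = √(0.2441) ≈ 0.4941.

d(x, mu) = √(0.2441) ≈ 0.4941


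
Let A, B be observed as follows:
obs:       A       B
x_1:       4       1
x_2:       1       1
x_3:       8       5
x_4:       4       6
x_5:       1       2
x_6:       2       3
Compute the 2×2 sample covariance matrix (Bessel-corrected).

Step 1 — column means:
  mean(A) = (4 + 1 + 8 + 4 + 1 + 2) / 6 = 20/6 = 3.3333
  mean(B) = (1 + 1 + 5 + 6 + 2 + 3) / 6 = 18/6 = 3

Step 2 — sample covariance S[i,j] = (1/(n-1)) · Σ_k (x_{k,i} - mean_i) · (x_{k,j} - mean_j), with n-1 = 5.
  S[A,A] = ((0.6667)·(0.6667) + (-2.3333)·(-2.3333) + (4.6667)·(4.6667) + (0.6667)·(0.6667) + (-2.3333)·(-2.3333) + (-1.3333)·(-1.3333)) / 5 = 35.3333/5 = 7.0667
  S[A,B] = ((0.6667)·(-2) + (-2.3333)·(-2) + (4.6667)·(2) + (0.6667)·(3) + (-2.3333)·(-1) + (-1.3333)·(0)) / 5 = 17/5 = 3.4
  S[B,B] = ((-2)·(-2) + (-2)·(-2) + (2)·(2) + (3)·(3) + (-1)·(-1) + (0)·(0)) / 5 = 22/5 = 4.4

S is symmetric (S[j,i] = S[i,j]). Assembling:

S = [[7.0667, 3.4],
 [3.4, 4.4]]


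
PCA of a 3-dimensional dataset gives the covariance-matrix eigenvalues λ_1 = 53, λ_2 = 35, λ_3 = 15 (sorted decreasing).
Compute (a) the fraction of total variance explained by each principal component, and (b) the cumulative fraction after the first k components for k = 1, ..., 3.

Step 1 — total variance = trace(Sigma) = Σ λ_i = 53 + 35 + 15 = 103.

Step 2 — fraction explained by component i = λ_i / Σ λ:
  PC1: 53/103 = 0.5146
  PC2: 35/103 = 0.3398
  PC3: 15/103 = 0.1456

Step 3 — cumulative fraction after k components = (λ_1 + ... + λ_k) / Σ λ:
  k = 1: 53/103 = 0.5146
  k = 2: (53 + 35)/103 = 88/103 = 0.8544
  k = 3: (53 + 35 + 15)/103 = 103/103 = 1

Summary (fraction, with percent):

explained: PC1 0.5146 (51.46%), PC2 0.3398 (33.98%), PC3 0.1456 (14.56%);  cumulative: 0.5146, 0.8544, 1


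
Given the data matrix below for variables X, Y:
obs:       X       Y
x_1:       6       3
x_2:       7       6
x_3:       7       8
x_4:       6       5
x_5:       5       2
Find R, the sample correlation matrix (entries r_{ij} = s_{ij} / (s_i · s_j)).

Step 1 — column means:
  mean(X) = (6 + 7 + 7 + 6 + 5) / 5 = 31/5 = 6.2
  mean(Y) = (3 + 6 + 8 + 5 + 2) / 5 = 24/5 = 4.8

Step 2 — sample variances and covariances s[i,j] = (1/(n-1)) · Σ_k (x_{k,i} - mean_i) · (x_{k,j} - mean_j), with n-1 = 4:
  s[X,X] = ((-0.2)·(-0.2) + (0.8)·(0.8) + (0.8)·(0.8) + (-0.2)·(-0.2) + (-1.2)·(-1.2)) / 4 = 2.8/4 = 0.7
  s[X,Y] = ((-0.2)·(-1.8) + (0.8)·(1.2) + (0.8)·(3.2) + (-0.2)·(0.2) + (-1.2)·(-2.8)) / 4 = 7.2/4 = 1.8
  s[Y,Y] = ((-1.8)·(-1.8) + (1.2)·(1.2) + (3.2)·(3.2) + (0.2)·(0.2) + (-2.8)·(-2.8)) / 4 = 22.8/4 = 5.7
  Sample standard deviations s_i = √(s[i,i]):
  s(X) = √(0.7) = 0.8367
  s(Y) = √(5.7) = 2.3875

Step 3 — r_{ij} = s_{ij} / (s_i · s_j):
  r[X,X] = 1 (diagonal).
  r[X,Y] = 1.8 / (0.8367 · 2.3875) = 1.8 / 1.9975 = 0.9011
  r[Y,Y] = 1 (diagonal).

R is symmetric with unit diagonal. Assembling:

R = [[1, 0.9011],
 [0.9011, 1]]


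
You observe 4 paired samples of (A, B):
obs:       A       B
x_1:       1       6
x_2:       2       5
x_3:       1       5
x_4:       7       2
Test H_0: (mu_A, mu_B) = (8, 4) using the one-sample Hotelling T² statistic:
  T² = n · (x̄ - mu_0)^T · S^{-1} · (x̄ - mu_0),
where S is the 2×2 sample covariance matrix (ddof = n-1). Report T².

Step 1 — sample mean vector:
  mean(A) = (1 + 2 + 1 + 7) / 4 = 11/4 = 2.75
  mean(B) = (6 + 5 + 5 + 2) / 4 = 18/4 = 4.5
  x̄ = (2.75, 4.5),  deviation x̄ - mu_0 = (2.75, 4.5) - (8, 4) = (-5.25, 0.5).

Step 2 — sample covariance matrix, S[i,j] = (1/(n-1)) · Σ_k (x_{k,i} - mean_i) · (x_{k,j} - mean_j), divisor n-1 = 3:
  S[A,A] = ((-1.75)·(-1.75) + (-0.75)·(-0.75) + (-1.75)·(-1.75) + (4.25)·(4.25)) / 3 = 24.75/3 = 8.25
  S[A,B] = ((-1.75)·(1.5) + (-0.75)·(0.5) + (-1.75)·(0.5) + (4.25)·(-2.5)) / 3 = -14.5/3 = -4.8333
  S[B,B] = ((1.5)·(1.5) + (0.5)·(0.5) + (0.5)·(0.5) + (-2.5)·(-2.5)) / 3 = 9/3 = 3
  S = [[8.25, -4.8333],
 [-4.8333, 3]].

Step 3 — invert S. det(S) = 8.25·3 - (-4.8333)² = 1.3889.
  S^{-1} = (1/det) · [[d, -b], [-b, a]] = [[2.16, 3.48],
 [3.48, 5.94]].

Step 4 — quadratic form (x̄ - mu_0)^T · S^{-1} · (x̄ - mu_0):
  S^{-1} · (x̄ - mu_0) = (-9.6, -15.3),
  (x̄ - mu_0)^T · [...] = (-5.25)·(-9.6) + (0.5)·(-15.3) = 42.75.

Step 5 — scale by n: T² = 4 · 42.75 = 171.

T² ≈ 171


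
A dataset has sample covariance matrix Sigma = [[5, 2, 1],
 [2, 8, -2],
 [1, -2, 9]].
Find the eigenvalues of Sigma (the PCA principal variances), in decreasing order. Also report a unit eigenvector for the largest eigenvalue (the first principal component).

Step 1 — characteristic polynomial p(λ) = det(λI - Sigma) = λ³ - tr·λ² + c_1·λ - det, where tr = trace, c_1 = sum of the principal 2×2 minors, det = det(Sigma):
  tr = 5 + 8 + 9 = 22,
  c_1 = (5·8 - (2)²) + (5·9 - (1)²) + (8·9 - (-2)²) = 36 + 44 + 68 = 148,
  det = 5·(8·9 - (-2)²) - (2)·((2)·9 - (-2)·(1)) + (1)·((2)·(-2) - 8·(1)) = 5·(68) - (2)·(20) + (1)·(-12) = 288.
  So p(λ) = λ³ - 22λ² + 148λ - 288.
Step 2 — look for an integer root (rational root theorem: any rational root is an integer divisor of 288). Testing λ = 8:
  p(8) = 512 - 1408 + 1184 - 288 = 0  ✓
  Dividing out (λ - 8): p(λ) = (λ - 8)(λ² - 14λ + 36).
Step 3 — remaining eigenvalues from the quadratic λ² - 14λ + 36 = 0:
  Δ = 14² - 4·36 = 196 - 144 = 52,  λ = (14 ± √52)/2 = (14 ± 7.2111)/2 ≈ 10.6056 or 3.3944.
  Sorted: λ_1 = 10.6056,  λ_2 = 8,  λ_3 = 3.3944  (check: sum = 22 = tr ✓).

Step 4 — unit eigenvector for λ_1 ≈ 10.6056: v spans the null space of (Sigma - λ_1 I), whose rows are
  r_1 = (-5.6056, 2, 1),  r_2 = (2, -2.6056, -2),  r_3 = (1, -2, -1.6056).
  v is orthogonal to every row, so take v ∝ r_1 × r_2 = ((2)·(-2) - (1)·(-2.6056), (1)·(2) - (-5.6056)·(-2), (-5.6056)·(-2.6056) - (2)·(2)) ≈ (-1.3944, -9.2111, 10.6056).
  Rescale (multiply by -1 so the first nonzero entry is positive): u = (1.3944, 9.2111, -10.6056).
  ||u|| = √((1.3944)² + (9.2111)² + (-10.6056)²) = √(199.2666) ≈ 14.1162,  v_1 = u/||u|| ≈ (0.0988, 0.6525, -0.7513) (||v_1|| = 1).

λ_1 = 10.6056,  λ_2 = 8,  λ_3 = 3.3944;  v_1 ≈ (0.0988, 0.6525, -0.7513)


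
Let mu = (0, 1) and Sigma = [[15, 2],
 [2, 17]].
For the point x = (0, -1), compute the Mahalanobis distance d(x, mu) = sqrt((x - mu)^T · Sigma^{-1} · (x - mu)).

Step 1 — centre the observation: (x - mu) = (0, -2).

Step 2 — invert Sigma. det(Sigma) = 15·17 - (2)² = 251.
  Sigma^{-1} = (1/det) · [[d, -b], [-b, a]] = [[0.0677, -0.008],
 [-0.008, 0.0598]].

Step 3 — form the quadratic (x - mu)^T · Sigma^{-1} · (x - mu):
  Sigma^{-1} · (x - mu) = (0.0159, -0.1195).
  (x - mu)^T · [Sigma^{-1} · (x - mu)] = (0)·(0.0159) + (-2)·(-0.1195) = 0.239.

Step 4 — take square root: d = √(0.239) ≈ 0.4889.

d(x, mu) = √(0.239) ≈ 0.4889


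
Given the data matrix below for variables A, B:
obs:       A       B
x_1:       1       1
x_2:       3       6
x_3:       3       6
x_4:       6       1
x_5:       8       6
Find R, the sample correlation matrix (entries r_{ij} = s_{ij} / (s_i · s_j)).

Step 1 — column means:
  mean(A) = (1 + 3 + 3 + 6 + 8) / 5 = 21/5 = 4.2
  mean(B) = (1 + 6 + 6 + 1 + 6) / 5 = 20/5 = 4

Step 2 — sample variances and covariances s[i,j] = (1/(n-1)) · Σ_k (x_{k,i} - mean_i) · (x_{k,j} - mean_j), with n-1 = 4:
  s[A,A] = ((-3.2)·(-3.2) + (-1.2)·(-1.2) + (-1.2)·(-1.2) + (1.8)·(1.8) + (3.8)·(3.8)) / 4 = 30.8/4 = 7.7
  s[A,B] = ((-3.2)·(-3) + (-1.2)·(2) + (-1.2)·(2) + (1.8)·(-3) + (3.8)·(2)) / 4 = 7/4 = 1.75
  s[B,B] = ((-3)·(-3) + (2)·(2) + (2)·(2) + (-3)·(-3) + (2)·(2)) / 4 = 30/4 = 7.5
  Sample standard deviations s_i = √(s[i,i]):
  s(A) = √(7.7) = 2.7749
  s(B) = √(7.5) = 2.7386

Step 3 — r_{ij} = s_{ij} / (s_i · s_j):
  r[A,A] = 1 (diagonal).
  r[A,B] = 1.75 / (2.7749 · 2.7386) = 1.75 / 7.5993 = 0.2303
  r[B,B] = 1 (diagonal).

R is symmetric with unit diagonal. Assembling:

R = [[1, 0.2303],
 [0.2303, 1]]


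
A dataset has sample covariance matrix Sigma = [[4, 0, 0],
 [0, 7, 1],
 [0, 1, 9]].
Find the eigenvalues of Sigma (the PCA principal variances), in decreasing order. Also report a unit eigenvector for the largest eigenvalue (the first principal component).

Step 1 — characteristic polynomial p(λ) = det(λI - Sigma) = λ³ - tr·λ² + c_1·λ - det, where tr = trace, c_1 = sum of the principal 2×2 minors, det = det(Sigma):
  tr = 4 + 7 + 9 = 20,
  c_1 = (4·7 - (0)²) + (4·9 - (0)²) + (7·9 - (1)²) = 28 + 36 + 62 = 126,
  det = 4·(7·9 - (1)²) - (0)·((0)·9 - (1)·(0)) + (0)·((0)·(1) - 7·(0)) = 4·(62) - (0)·(0) + (0)·(0) = 248.
  So p(λ) = λ³ - 20λ² + 126λ - 248.
Step 2 — look for an integer root (rational root theorem: any rational root is an integer divisor of 248). Testing λ = 4:
  p(4) = 64 - 320 + 504 - 248 = 0  ✓
  Dividing out (λ - 4): p(λ) = (λ - 4)(λ² - 16λ + 62).
Step 3 — remaining eigenvalues from the quadratic λ² - 16λ + 62 = 0:
  Δ = 16² - 4·62 = 256 - 248 = 8,  λ = (16 ± √8)/2 = (16 ± 2.8284)/2 ≈ 9.4142 or 6.5858.
  Sorted: λ_1 = 9.4142,  λ_2 = 6.5858,  λ_3 = 4  (check: sum = 20 = tr ✓).

Step 4 — unit eigenvector for λ_1 ≈ 9.4142: v spans the null space of (Sigma - λ_1 I), whose rows are
  r_1 = (-5.4142, 0, 0),  r_2 = (0, -2.4142, 1),  r_3 = (0, 1, -0.4142).
  v is orthogonal to every row, so take v ∝ r_1 × r_2 = ((0)·(1) - (0)·(-2.4142), (0)·(0) - (-5.4142)·(1), (-5.4142)·(-2.4142) - (0)·(0)) ≈ (0, 5.4142, 13.0711).
  Let u = (0, 5.4142, 13.0711).
  ||u|| = √((0)² + (5.4142)² + (13.0711)²) = √(200.1665) ≈ 14.148,  v_1 = u/||u|| ≈ (0, 0.3827, 0.9239) (||v_1|| = 1).

λ_1 = 9.4142,  λ_2 = 6.5858,  λ_3 = 4;  v_1 ≈ (0, 0.3827, 0.9239)


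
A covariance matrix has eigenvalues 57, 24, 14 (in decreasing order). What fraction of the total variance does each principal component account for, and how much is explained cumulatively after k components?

Step 1 — total variance = trace(Sigma) = Σ λ_i = 57 + 24 + 14 = 95.

Step 2 — fraction explained by component i = λ_i / Σ λ:
  PC1: 57/95 = 0.6
  PC2: 24/95 = 0.2526
  PC3: 14/95 = 0.1474

Step 3 — cumulative fraction after k components = (λ_1 + ... + λ_k) / Σ λ:
  k = 1: 57/95 = 0.6
  k = 2: (57 + 24)/95 = 81/95 = 0.8526
  k = 3: (57 + 24 + 14)/95 = 95/95 = 1

Summary (fraction, with percent):

explained: PC1 0.6 (60%), PC2 0.2526 (25.26%), PC3 0.1474 (14.74%);  cumulative: 0.6, 0.8526, 1


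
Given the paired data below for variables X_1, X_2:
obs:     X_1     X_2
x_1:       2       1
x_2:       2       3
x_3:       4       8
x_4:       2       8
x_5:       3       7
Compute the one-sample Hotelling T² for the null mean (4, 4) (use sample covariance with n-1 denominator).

Step 1 — sample mean vector:
  mean(X_1) = (2 + 2 + 4 + 2 + 3) / 5 = 13/5 = 2.6
  mean(X_2) = (1 + 3 + 8 + 8 + 7) / 5 = 27/5 = 5.4
  x̄ = (2.6, 5.4),  deviation x̄ - mu_0 = (2.6, 5.4) - (4, 4) = (-1.4, 1.4).

Step 2 — sample covariance matrix, S[i,j] = (1/(n-1)) · Σ_k (x_{k,i} - mean_i) · (x_{k,j} - mean_j), divisor n-1 = 4:
  S[X_1,X_1] = ((-0.6)·(-0.6) + (-0.6)·(-0.6) + (1.4)·(1.4) + (-0.6)·(-0.6) + (0.4)·(0.4)) / 4 = 3.2/4 = 0.8
  S[X_1,X_2] = ((-0.6)·(-4.4) + (-0.6)·(-2.4) + (1.4)·(2.6) + (-0.6)·(2.6) + (0.4)·(1.6)) / 4 = 6.8/4 = 1.7
  S[X_2,X_2] = ((-4.4)·(-4.4) + (-2.4)·(-2.4) + (2.6)·(2.6) + (2.6)·(2.6) + (1.6)·(1.6)) / 4 = 41.2/4 = 10.3
  S = [[0.8, 1.7],
 [1.7, 10.3]].

Step 3 — invert S. det(S) = 0.8·10.3 - (1.7)² = 5.35.
  S^{-1} = (1/det) · [[d, -b], [-b, a]] = [[1.9252, -0.3178],
 [-0.3178, 0.1495]].

Step 4 — quadratic form (x̄ - mu_0)^T · S^{-1} · (x̄ - mu_0):
  S^{-1} · (x̄ - mu_0) = (-3.1402, 0.6542),
  (x̄ - mu_0)^T · [...] = (-1.4)·(-3.1402) + (1.4)·(0.6542) = 5.3121.

Step 5 — scale by n: T² = 5 · 5.3121 = 26.5607.

T² ≈ 26.5607
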